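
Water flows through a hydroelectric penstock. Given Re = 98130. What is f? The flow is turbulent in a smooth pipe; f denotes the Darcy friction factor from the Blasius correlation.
Formula: f = \frac{0.316}{Re^{0.25}}
f = 0.316/98130^0.25 = 0.01785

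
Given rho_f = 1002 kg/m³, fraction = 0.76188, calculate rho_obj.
Formula: f_{sub} = \frac{\rho_{obj}}{\rho_f}
Substituting knowns: 0.76188 = rho_obj/1002
Solving for rho_obj: rho_obj = 0.76188·1002 = 763.4 kg/m³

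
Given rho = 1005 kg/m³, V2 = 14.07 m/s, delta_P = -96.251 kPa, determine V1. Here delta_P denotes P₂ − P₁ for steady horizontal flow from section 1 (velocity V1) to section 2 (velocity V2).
Formula: \Delta P = \frac{1}{2} \rho (V_1^2 - V_2^2)
Substituting knowns: -96.251 = 0.5·1005·(V1² − 14.07²)/1000
Solving for V1: V1 = √(14.07² + 2·(-96.251·1000)/1005) = 2.534 m/s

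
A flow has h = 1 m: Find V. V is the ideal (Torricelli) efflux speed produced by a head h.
Formula: V = \sqrt{2 g h}
V = √(2·9.81·1) = 4.429 m/s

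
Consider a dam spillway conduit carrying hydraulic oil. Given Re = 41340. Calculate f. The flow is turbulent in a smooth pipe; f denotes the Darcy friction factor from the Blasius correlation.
Formula: f = \frac{0.316}{Re^{0.25}}
f = 0.316/41340^0.25 = 0.02216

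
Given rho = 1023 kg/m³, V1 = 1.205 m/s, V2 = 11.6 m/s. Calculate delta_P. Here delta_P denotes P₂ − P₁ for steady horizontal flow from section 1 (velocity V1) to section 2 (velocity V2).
Formula: \Delta P = \frac{1}{2} \rho (V_1^2 - V_2^2)
delta_P = 0.5·1023·(1.205² − 11.6²)/1000 = -68.08 kPa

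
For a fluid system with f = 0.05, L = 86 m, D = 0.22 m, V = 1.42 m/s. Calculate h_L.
Formula: h_L = f \frac{L}{D} \frac{V^2}{2g}
h_L = 0.05·(86/0.22)·1.42²/(2·9.81) = 2.009 m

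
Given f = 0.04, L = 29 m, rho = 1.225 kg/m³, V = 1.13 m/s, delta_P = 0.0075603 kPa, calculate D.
Formula: \Delta P = f \frac{L}{D} \frac{\rho V^2}{2}
Substituting knowns: 0.0075603 = 0.04·(29/D)·0.5·1.225·1.13²/1000
Solving for D: D = 0.04·29·0.5·1.225·1.13²/(0.0075603·1000) = 0.12 m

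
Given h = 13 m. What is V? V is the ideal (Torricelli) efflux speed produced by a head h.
Formula: V = \sqrt{2 g h}
V = √(2·9.81·13) = 15.97 m/s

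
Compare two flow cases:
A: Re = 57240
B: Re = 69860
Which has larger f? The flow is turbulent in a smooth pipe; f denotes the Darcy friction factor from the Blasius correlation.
f(A) = 0.02043, f(B) = 0.01944. Answer: A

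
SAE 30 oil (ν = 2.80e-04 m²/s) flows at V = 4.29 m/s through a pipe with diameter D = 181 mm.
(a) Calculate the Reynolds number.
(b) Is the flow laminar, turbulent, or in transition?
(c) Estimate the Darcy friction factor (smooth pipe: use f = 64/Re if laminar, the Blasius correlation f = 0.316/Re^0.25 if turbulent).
(a) Re = V·D/ν = 4.29·0.181/2.80e-04 = 2773.2
(b) Flow regime: transition (2300 ≤ Re ≤ 4000)
(c) Friction factor: f ≈ 0.04 (transitional regime, no simple correlation)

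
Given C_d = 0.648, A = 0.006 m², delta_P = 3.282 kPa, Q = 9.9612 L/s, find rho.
Formula: Q = C_d A \sqrt{\frac{2 \Delta P}{\rho}}
Substituting knowns: 9.9612 = 0.648·0.006·√(2·(3.282·1000)/rho)·1000
Solving for rho: rho = 2·(3.282·1000)/((9.9612/1000)/(0.648·0.006))² = 1000 kg/m³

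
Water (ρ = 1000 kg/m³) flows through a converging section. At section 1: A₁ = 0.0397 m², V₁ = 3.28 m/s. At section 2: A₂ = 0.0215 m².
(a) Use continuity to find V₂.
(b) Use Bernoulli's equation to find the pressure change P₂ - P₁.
(a) Continuity: A₁V₁=A₂V₂ -> V₂=A₁V₁/A₂=0.0397*3.28/0.0215=6.06 m/s
(b) Bernoulli: P₂-P₁=0.5*rho*(V₁^2-V₂^2)/1000=0.5*1000*(3.28^2-6.06^2)/1000=-12.98 kPa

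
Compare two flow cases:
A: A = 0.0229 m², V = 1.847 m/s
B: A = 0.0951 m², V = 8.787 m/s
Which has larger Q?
Q(A) = 42.3 L/s, Q(B) = 835.6 L/s. Answer: B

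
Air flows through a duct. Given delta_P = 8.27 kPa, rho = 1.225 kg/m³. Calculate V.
Formula: V = \sqrt{\frac{2 \Delta P}{\rho}}
V = √(2·(8.27·1000)/1.225) = 116.2 m/s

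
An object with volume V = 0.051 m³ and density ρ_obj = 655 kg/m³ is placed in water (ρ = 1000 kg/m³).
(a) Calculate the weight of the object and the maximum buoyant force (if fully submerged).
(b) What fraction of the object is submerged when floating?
(a) W=rho_obj*g*V=655*9.81*0.051=327.7 N; F_B(max)=rho*g*V=1000*9.81*0.051=500.3 N
(b) Floating fraction=rho_obj/rho=655/1000=0.655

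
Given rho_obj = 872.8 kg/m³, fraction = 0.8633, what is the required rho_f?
Formula: f_{sub} = \frac{\rho_{obj}}{\rho_f}
Substituting knowns: 0.8633 = 872.8/rho_f
Solving for rho_f: rho_f = 872.8/0.8633 = 1011 kg/m³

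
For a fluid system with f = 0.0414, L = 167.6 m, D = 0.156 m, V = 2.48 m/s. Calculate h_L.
Formula: h_L = f \frac{L}{D} \frac{V^2}{2g}
h_L = 0.0414·(167.6/0.156)·2.48²/(2·9.81) = 13.94 m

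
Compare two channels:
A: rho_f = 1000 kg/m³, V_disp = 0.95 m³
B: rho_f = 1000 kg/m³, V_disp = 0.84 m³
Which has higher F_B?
F_B(A) = 9320 N, F_B(B) = 8240 N. Answer: A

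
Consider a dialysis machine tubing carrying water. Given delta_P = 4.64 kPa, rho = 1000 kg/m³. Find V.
Formula: V = \sqrt{\frac{2 \Delta P}{\rho}}
V = √(2·(4.64·1000)/1000) = 3.046 m/s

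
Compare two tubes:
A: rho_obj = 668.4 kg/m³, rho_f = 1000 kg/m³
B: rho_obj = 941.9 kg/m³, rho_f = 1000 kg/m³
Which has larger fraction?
fraction(A) = 0.6684, fraction(B) = 0.9419. Answer: B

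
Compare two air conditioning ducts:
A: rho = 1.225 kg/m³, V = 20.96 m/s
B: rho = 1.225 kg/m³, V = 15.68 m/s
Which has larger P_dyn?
P_dyn(A) = 0.2691 kPa, P_dyn(B) = 0.1506 kPa. Answer: A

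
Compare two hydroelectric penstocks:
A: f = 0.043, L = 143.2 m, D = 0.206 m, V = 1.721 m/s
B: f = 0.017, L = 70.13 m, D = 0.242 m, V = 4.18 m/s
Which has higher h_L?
h_L(A) = 4.512 m, h_L(B) = 4.387 m. Answer: A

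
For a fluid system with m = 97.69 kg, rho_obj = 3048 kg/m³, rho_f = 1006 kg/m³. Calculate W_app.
Formula: W_{app} = mg\left(1 - \frac{\rho_f}{\rho_{obj}}\right)
W_app = 97.69·9.81·(1 − 1006/3048) = 642 N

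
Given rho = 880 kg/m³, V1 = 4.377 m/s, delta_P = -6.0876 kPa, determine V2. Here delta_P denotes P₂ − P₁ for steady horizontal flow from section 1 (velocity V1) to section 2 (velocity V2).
Formula: \Delta P = \frac{1}{2} \rho (V_1^2 - V_2^2)
Substituting knowns: -6.0876 = 0.5·880·(4.377² − V2²)/1000
Solving for V2: V2 = √(4.377² − 2·(-6.0876·1000)/880) = 5.744 m/s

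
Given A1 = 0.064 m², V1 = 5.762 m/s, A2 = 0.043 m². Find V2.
Formula: V_2 = \frac{A_1 V_1}{A_2}
V2 = 0.064·5.762/0.043 = 8.576 m/s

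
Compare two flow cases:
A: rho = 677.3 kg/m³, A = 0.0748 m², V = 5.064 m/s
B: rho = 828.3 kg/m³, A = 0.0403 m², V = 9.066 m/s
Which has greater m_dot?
m_dot(A) = 256.6 kg/s, m_dot(B) = 302.6 kg/s. Answer: B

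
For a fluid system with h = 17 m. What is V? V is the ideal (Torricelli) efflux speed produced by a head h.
Formula: V = \sqrt{2 g h}
V = √(2·9.81·17) = 18.26 m/s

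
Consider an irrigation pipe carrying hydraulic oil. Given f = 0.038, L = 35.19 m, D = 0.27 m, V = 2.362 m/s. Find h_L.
Formula: h_L = f \frac{L}{D} \frac{V^2}{2g}
h_L = 0.038·(35.19/0.27)·2.362²/(2·9.81) = 1.408 m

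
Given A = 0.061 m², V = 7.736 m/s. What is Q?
Formula: Q = A V
Q = 0.061·7.736·1000 = 471.9 L/s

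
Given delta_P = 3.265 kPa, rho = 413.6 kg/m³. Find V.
Formula: V = \sqrt{\frac{2 \Delta P}{\rho}}
V = √(2·(3.265·1000)/413.6) = 3.973 m/s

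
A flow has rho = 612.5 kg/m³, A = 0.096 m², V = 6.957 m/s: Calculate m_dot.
Formula: \dot{m} = \rho A V
m_dot = 612.5·0.096·6.957 = 409.1 kg/s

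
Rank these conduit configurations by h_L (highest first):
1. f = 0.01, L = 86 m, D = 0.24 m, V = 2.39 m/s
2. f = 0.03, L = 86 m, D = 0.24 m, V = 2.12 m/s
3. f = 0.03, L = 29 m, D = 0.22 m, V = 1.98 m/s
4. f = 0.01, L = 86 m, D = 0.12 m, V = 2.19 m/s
Case 1: h_L = 1.043 m
Case 2: h_L = 2.463 m
Case 3: h_L = 0.7902 m
Case 4: h_L = 1.752 m
Ranking (highest first): 2, 4, 1, 3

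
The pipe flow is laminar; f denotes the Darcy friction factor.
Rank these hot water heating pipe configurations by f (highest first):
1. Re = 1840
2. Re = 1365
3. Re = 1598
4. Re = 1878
Case 1: f = 0.03478
Case 2: f = 0.04689
Case 3: f = 0.04005
Case 4: f = 0.03408
Ranking (highest first): 2, 3, 1, 4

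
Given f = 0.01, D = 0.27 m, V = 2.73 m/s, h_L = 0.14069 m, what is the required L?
Formula: h_L = f \frac{L}{D} \frac{V^2}{2g}
Substituting knowns: 0.14069 = 0.01·(L/0.27)·2.73²/(2·9.81)
Solving for L: L = 0.14069·2·9.81·0.27/(0.01·2.73²) = 10 m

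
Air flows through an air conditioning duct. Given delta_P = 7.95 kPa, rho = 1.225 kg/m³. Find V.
Formula: V = \sqrt{\frac{2 \Delta P}{\rho}}
V = √(2·(7.95·1000)/1.225) = 113.9 m/s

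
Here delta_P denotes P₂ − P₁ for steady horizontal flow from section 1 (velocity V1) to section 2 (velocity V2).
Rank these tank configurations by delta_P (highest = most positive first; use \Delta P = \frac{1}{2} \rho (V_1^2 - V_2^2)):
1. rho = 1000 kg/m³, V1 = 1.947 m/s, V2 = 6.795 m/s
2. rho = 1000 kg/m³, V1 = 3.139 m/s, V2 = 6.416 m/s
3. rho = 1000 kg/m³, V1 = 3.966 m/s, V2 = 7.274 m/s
Case 1: delta_P = -21.19 kPa
Case 2: delta_P = -15.66 kPa
Case 3: delta_P = -18.59 kPa
Ranking (highest first): 2, 3, 1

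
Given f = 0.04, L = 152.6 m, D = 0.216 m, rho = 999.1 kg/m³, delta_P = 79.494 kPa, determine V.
Formula: \Delta P = f \frac{L}{D} \frac{\rho V^2}{2}
Substituting knowns: 79.494 = 0.04·(152.6/0.216)·0.5·999.1·V²/1000
Solving for V: V = √((79.494·1000)/(0.04·(152.6/0.216)·0.5·999.1)) = 2.373 m/s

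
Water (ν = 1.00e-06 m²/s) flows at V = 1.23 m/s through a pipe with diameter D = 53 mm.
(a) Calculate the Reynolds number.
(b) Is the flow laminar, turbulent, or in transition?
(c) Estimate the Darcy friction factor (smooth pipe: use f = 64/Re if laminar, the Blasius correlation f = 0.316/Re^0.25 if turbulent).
(a) Re = V·D/ν = 1.23·0.053/1.00e-06 = 65190
(b) Flow regime: turbulent (Re > 4000)
(c) Friction factor: f = 0.316/Re^0.25 = 0.316/65190^0.25 = 0.01978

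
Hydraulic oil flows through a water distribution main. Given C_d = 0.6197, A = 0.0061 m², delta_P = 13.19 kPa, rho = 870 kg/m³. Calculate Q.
Formula: Q = C_d A \sqrt{\frac{2 \Delta P}{\rho}}
Q = 0.6197·0.0061·√(2·(13.19·1000)/870)·1000 = 20.82 L/s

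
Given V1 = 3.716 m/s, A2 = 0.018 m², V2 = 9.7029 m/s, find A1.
Formula: V_2 = \frac{A_1 V_1}{A_2}
Substituting knowns: 9.7029 = A1·3.716/0.018
Solving for A1: A1 = 9.7029·0.018/3.716 = 0.047 m²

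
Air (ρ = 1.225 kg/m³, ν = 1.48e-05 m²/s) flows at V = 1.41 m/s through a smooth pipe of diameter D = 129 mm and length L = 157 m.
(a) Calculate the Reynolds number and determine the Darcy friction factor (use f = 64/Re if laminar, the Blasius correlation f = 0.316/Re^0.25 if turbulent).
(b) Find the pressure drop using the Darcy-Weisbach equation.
(a) Re = V·D/ν = 1.41·0.129/1.48e-05 = 12290 → turbulent (Re > 4000); f = 0.316/Re^0.25 = 0.316/12290^0.25 = 0.030012
(b) Darcy-Weisbach: ΔP = f·(L/D)·½ρV²/1000 = 0.030012·(157/0.129)·½·1.225·1.41²/1000 = 0.04448 kPa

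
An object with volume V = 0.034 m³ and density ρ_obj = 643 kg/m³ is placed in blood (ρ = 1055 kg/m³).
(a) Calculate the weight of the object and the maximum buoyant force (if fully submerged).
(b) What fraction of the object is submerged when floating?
(a) W=rho_obj*g*V=643*9.81*0.034=214.5 N; F_B(max)=rho*g*V=1055*9.81*0.034=351.9 N
(b) Floating fraction=rho_obj/rho=643/1055=0.609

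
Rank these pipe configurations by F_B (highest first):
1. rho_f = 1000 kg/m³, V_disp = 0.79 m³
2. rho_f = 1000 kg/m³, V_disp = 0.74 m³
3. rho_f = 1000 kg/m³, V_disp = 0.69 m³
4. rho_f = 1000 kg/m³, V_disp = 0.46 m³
Case 1: F_B = 7750 N
Case 2: F_B = 7259 N
Case 3: F_B = 6769 N
Case 4: F_B = 4513 N
Ranking (highest first): 1, 2, 3, 4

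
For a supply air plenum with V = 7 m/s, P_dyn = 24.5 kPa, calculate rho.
Formula: P_{dyn} = \frac{1}{2} \rho V^2
Substituting knowns: 24.5 = 0.5·rho·7²/1000
Solving for rho: rho = 2·(24.5·1000)/7² = 1000 kg/m³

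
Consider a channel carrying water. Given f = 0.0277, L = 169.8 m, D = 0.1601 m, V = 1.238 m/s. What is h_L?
Formula: h_L = f \frac{L}{D} \frac{V^2}{2g}
h_L = 0.0277·(169.8/0.1601)·1.238²/(2·9.81) = 2.295 m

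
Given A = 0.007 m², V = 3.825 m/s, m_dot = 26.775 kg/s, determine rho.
Formula: \dot{m} = \rho A V
Substituting knowns: 26.775 = rho·0.007·3.825
Solving for rho: rho = 26.775/(0.007·3.825) = 1000 kg/m³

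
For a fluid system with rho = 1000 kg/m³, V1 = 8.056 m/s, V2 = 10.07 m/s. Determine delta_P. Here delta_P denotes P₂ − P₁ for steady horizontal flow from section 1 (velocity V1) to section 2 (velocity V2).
Formula: \Delta P = \frac{1}{2} \rho (V_1^2 - V_2^2)
delta_P = 0.5·1000·(8.056² − 10.07²)/1000 = -18.25 kPa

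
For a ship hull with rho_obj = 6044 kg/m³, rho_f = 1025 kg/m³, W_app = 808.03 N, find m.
Formula: W_{app} = mg\left(1 - \frac{\rho_f}{\rho_{obj}}\right)
Substituting knowns: 808.03 = m·9.81·(1 − 1025/6044)
Solving for m: m = 808.03/(9.81·(1 − 1025/6044)) = 99.19 kg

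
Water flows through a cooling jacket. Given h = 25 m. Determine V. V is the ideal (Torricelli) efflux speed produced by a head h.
Formula: V = \sqrt{2 g h}
V = √(2·9.81·25) = 22.15 m/s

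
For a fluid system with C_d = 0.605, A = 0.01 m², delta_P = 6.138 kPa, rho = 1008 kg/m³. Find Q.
Formula: Q = C_d A \sqrt{\frac{2 \Delta P}{\rho}}
Q = 0.605·0.01·√(2·(6.138·1000)/1008)·1000 = 21.11 L/s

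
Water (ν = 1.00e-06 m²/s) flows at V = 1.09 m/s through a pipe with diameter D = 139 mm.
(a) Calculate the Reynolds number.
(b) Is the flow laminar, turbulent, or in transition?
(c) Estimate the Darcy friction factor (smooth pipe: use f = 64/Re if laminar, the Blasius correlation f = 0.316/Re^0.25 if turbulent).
(a) Re = V·D/ν = 1.09·0.139/1.00e-06 = 151510
(b) Flow regime: turbulent (Re > 4000)
(c) Friction factor: f = 0.316/Re^0.25 = 0.316/151510^0.25 = 0.01602 (Blasius is strictly valid for Re ≲ 1e5; used here as the smooth-pipe estimate the problem specifies)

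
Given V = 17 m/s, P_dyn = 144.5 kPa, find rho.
Formula: P_{dyn} = \frac{1}{2} \rho V^2
Substituting knowns: 144.5 = 0.5·rho·17²/1000
Solving for rho: rho = 2·(144.5·1000)/17² = 1000 kg/m³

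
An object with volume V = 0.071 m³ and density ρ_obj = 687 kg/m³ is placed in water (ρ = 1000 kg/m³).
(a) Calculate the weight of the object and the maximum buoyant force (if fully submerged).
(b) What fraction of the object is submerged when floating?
(a) W=rho_obj*g*V=687*9.81*0.071=478.5 N; F_B(max)=rho*g*V=1000*9.81*0.071=696.5 N
(b) Floating fraction=rho_obj/rho=687/1000=0.687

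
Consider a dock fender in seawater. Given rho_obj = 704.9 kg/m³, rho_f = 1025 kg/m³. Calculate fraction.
Formula: f_{sub} = \frac{\rho_{obj}}{\rho_f}
fraction = 704.9/1025 = 0.6877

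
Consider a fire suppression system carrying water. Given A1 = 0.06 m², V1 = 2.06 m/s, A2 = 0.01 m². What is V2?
Formula: V_2 = \frac{A_1 V_1}{A_2}
V2 = 0.06·2.06/0.01 = 12.36 m/s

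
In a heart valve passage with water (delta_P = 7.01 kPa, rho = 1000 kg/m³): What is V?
Formula: V = \sqrt{\frac{2 \Delta P}{\rho}}
V = √(2·(7.01·1000)/1000) = 3.744 m/s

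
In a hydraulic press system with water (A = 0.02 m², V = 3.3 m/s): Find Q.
Formula: Q = A V
Q = 0.02·3.3·1000 = 66 L/s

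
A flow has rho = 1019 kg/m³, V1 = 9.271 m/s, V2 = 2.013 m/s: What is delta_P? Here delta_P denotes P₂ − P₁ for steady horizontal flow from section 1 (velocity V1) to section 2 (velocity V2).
Formula: \Delta P = \frac{1}{2} \rho (V_1^2 - V_2^2)
delta_P = 0.5·1019·(9.271² − 2.013²)/1000 = 41.73 kPa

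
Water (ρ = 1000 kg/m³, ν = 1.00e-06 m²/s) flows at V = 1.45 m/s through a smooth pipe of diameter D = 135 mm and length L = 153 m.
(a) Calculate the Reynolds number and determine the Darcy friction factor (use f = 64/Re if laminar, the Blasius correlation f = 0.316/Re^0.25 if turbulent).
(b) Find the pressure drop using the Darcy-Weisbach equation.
(a) Re = V·D/ν = 1.45·0.135/1.00e-06 = 195750 → turbulent (Re > 4000); f = 0.316/Re^0.25 = 0.316/195750^0.25 = 0.015023 (Blasius is strictly valid for Re ≲ 1e5; used here as the smooth-pipe estimate the problem specifies)
(b) Darcy-Weisbach: ΔP = f·(L/D)·½ρV²/1000 = 0.015023·(153/0.135)·½·1000·1.45²/1000 = 17.9 kPa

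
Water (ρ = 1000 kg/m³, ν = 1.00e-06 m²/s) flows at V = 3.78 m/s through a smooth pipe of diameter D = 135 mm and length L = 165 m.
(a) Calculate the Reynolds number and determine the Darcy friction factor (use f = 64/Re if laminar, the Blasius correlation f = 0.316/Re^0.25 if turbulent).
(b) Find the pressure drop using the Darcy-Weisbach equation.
(a) Re = V·D/ν = 3.78·0.135/1.00e-06 = 510300 → turbulent (Re > 4000); f = 0.316/Re^0.25 = 0.316/510300^0.25 = 0.011823 (Blasius is strictly valid for Re ≲ 1e5; used here as the smooth-pipe estimate the problem specifies)
(b) Darcy-Weisbach: ΔP = f·(L/D)·½ρV²/1000 = 0.011823·(165/0.135)·½·1000·3.78²/1000 = 103.2 kPa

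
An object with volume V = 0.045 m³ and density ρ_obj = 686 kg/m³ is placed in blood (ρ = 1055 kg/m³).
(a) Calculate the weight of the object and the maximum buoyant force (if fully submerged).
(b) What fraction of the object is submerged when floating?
(a) W=rho_obj*g*V=686*9.81*0.045=302.8 N; F_B(max)=rho*g*V=1055*9.81*0.045=465.7 N
(b) Floating fraction=rho_obj/rho=686/1055=0.650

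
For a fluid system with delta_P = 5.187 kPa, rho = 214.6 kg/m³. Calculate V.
Formula: V = \sqrt{\frac{2 \Delta P}{\rho}}
V = √(2·(5.187·1000)/214.6) = 6.953 m/s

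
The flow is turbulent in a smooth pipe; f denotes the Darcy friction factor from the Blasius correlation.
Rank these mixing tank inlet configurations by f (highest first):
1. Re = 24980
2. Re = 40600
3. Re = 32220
Case 1: f = 0.02514
Case 2: f = 0.02226
Case 3: f = 0.02359
Ranking (highest first): 1, 3, 2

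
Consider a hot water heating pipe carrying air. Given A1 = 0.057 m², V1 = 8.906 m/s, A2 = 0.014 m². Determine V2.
Formula: V_2 = \frac{A_1 V_1}{A_2}
V2 = 0.057·8.906/0.014 = 36.26 m/s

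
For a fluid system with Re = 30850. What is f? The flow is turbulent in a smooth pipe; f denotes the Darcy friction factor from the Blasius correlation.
Formula: f = \frac{0.316}{Re^{0.25}}
f = 0.316/30850^0.25 = 0.02384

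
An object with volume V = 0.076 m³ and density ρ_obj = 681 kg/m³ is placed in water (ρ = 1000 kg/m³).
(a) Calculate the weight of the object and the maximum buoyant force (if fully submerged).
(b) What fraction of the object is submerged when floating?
(a) W=rho_obj*g*V=681*9.81*0.076=507.7 N; F_B(max)=rho*g*V=1000*9.81*0.076=745.6 N
(b) Floating fraction=rho_obj/rho=681/1000=0.681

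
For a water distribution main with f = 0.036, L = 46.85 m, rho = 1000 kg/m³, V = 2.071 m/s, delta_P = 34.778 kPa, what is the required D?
Formula: \Delta P = f \frac{L}{D} \frac{\rho V^2}{2}
Substituting knowns: 34.778 = 0.036·(46.85/D)·0.5·1000·2.071²/1000
Solving for D: D = 0.036·46.85·0.5·1000·2.071²/(34.778·1000) = 0.104 m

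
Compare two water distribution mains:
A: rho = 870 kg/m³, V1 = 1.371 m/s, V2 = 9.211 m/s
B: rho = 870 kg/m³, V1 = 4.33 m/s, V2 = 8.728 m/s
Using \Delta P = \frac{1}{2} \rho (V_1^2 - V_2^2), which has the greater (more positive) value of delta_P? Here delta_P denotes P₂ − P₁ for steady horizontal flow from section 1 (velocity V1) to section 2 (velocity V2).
delta_P(A) = -36.09 kPa, delta_P(B) = -24.98 kPa. Answer: B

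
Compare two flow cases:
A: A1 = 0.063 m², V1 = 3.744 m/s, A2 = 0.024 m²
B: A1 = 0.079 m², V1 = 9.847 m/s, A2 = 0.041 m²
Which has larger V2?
V2(A) = 9.828 m/s, V2(B) = 18.97 m/s. Answer: B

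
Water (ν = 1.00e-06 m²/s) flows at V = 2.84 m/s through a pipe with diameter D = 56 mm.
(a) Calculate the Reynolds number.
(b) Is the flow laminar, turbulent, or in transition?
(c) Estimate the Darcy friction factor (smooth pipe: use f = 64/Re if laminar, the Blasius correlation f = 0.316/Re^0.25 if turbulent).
(a) Re = V·D/ν = 2.84·0.056/1.00e-06 = 159040
(b) Flow regime: turbulent (Re > 4000)
(c) Friction factor: f = 0.316/Re^0.25 = 0.316/159040^0.25 = 0.01582 (Blasius is strictly valid for Re ≲ 1e5; used here as the smooth-pipe estimate the problem specifies)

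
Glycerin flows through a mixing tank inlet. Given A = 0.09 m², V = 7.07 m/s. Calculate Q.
Formula: Q = A V
Q = 0.09·7.07·1000 = 636.3 L/s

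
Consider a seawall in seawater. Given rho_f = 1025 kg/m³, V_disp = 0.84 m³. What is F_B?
Formula: F_B = \rho_f g V_{disp}
F_B = 1025·9.81·0.84 = 8446 N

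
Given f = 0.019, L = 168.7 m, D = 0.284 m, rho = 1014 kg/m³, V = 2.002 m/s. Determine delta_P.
Formula: \Delta P = f \frac{L}{D} \frac{\rho V^2}{2}
delta_P = 0.019·(168.7/0.284)·0.5·1014·2.002²/1000 = 22.93 kPa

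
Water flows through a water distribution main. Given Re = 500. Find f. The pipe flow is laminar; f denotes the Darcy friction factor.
Formula: f = \frac{64}{Re}
f = 64/500 = 0.128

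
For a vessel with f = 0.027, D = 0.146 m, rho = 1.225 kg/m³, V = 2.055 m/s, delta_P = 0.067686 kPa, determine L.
Formula: \Delta P = f \frac{L}{D} \frac{\rho V^2}{2}
Substituting knowns: 0.067686 = 0.027·(L/0.146)·0.5·1.225·2.055²/1000
Solving for L: L = (0.067686·1000)·0.146/(0.027·0.5·1.225·2.055²) = 141.5 m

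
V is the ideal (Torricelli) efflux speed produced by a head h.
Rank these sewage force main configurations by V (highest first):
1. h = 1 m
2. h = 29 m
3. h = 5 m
Case 1: V = 4.429 m/s
Case 2: V = 23.85 m/s
Case 3: V = 9.905 m/s
Ranking (highest first): 2, 3, 1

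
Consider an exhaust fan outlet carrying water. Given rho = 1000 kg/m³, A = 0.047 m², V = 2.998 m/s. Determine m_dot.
Formula: \dot{m} = \rho A V
m_dot = 1000·0.047·2.998 = 140.9 kg/s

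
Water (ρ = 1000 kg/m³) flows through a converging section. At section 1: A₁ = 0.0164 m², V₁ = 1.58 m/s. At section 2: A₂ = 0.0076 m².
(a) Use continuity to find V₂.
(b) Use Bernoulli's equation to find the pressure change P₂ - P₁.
(a) Continuity: A₁V₁=A₂V₂ -> V₂=A₁V₁/A₂=0.0164*1.58/0.0076=3.41 m/s
(b) Bernoulli: P₂-P₁=0.5*rho*(V₁^2-V₂^2)/1000=0.5*1000*(1.58^2-3.41^2)/1000=-4.566 kPa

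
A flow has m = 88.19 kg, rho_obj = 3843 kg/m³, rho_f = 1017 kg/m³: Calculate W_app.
Formula: W_{app} = mg\left(1 - \frac{\rho_f}{\rho_{obj}}\right)
W_app = 88.19·9.81·(1 − 1017/3843) = 636.2 N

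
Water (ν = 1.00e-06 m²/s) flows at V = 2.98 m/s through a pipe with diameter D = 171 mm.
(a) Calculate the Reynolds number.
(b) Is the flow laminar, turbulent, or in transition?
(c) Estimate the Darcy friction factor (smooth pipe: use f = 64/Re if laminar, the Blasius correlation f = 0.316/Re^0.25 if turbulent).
(a) Re = V·D/ν = 2.98·0.171/1.00e-06 = 509580
(b) Flow regime: turbulent (Re > 4000)
(c) Friction factor: f = 0.316/Re^0.25 = 0.316/509580^0.25 = 0.01183 (Blasius is strictly valid for Re ≲ 1e5; used here as the smooth-pipe estimate the problem specifies)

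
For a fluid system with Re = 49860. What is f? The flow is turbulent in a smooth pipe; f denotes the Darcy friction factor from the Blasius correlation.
Formula: f = \frac{0.316}{Re^{0.25}}
f = 0.316/49860^0.25 = 0.02115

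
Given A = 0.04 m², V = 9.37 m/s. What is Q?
Formula: Q = A V
Q = 0.04·9.37·1000 = 374.8 L/s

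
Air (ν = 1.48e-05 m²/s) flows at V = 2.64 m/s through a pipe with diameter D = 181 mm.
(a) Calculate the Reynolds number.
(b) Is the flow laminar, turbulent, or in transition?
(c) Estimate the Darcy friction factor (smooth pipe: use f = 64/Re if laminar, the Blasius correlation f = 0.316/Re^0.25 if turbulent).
(a) Re = V·D/ν = 2.64·0.181/1.48e-05 = 32286
(b) Flow regime: turbulent (Re > 4000)
(c) Friction factor: f = 0.316/Re^0.25 = 0.316/32286^0.25 = 0.02357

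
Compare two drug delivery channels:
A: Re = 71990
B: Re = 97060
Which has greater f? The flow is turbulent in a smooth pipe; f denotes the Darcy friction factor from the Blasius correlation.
f(A) = 0.01929, f(B) = 0.0179. Answer: A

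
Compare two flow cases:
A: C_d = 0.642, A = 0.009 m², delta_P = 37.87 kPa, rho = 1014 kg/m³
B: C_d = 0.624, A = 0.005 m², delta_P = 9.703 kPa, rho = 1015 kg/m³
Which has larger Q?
Q(A) = 49.94 L/s, Q(B) = 13.64 L/s. Answer: A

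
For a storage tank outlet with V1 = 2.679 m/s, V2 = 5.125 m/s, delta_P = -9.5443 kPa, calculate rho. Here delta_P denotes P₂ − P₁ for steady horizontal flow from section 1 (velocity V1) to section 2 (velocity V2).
Formula: \Delta P = \frac{1}{2} \rho (V_1^2 - V_2^2)
Substituting knowns: -9.5443 = 0.5·rho·(2.679² − 5.125²)/1000
Solving for rho: rho = 2·(-9.5443·1000)/(2.679² − 5.125²) = 1000 kg/m³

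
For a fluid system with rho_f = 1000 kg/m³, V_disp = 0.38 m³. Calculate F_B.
Formula: F_B = \rho_f g V_{disp}
F_B = 1000·9.81·0.38 = 3728 N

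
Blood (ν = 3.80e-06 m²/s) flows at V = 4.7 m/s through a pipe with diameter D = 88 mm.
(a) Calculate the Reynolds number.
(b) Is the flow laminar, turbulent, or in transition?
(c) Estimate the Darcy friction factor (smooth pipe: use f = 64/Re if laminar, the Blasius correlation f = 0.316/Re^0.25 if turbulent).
(a) Re = V·D/ν = 4.7·0.088/3.80e-06 = 108840
(b) Flow regime: turbulent (Re > 4000)
(c) Friction factor: f = 0.316/Re^0.25 = 0.316/108840^0.25 = 0.0174 (Blasius is strictly valid for Re ≲ 1e5; used here as the smooth-pipe estimate the problem specifies)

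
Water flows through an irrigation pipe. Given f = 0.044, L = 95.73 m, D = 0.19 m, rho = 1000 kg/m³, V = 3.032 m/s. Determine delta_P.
Formula: \Delta P = f \frac{L}{D} \frac{\rho V^2}{2}
delta_P = 0.044·(95.73/0.19)·0.5·1000·3.032²/1000 = 101.9 kPa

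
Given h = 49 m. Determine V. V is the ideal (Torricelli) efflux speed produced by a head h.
Formula: V = \sqrt{2 g h}
V = √(2·9.81·49) = 31.01 m/s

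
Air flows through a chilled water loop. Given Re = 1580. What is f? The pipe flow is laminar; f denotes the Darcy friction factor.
Formula: f = \frac{64}{Re}
f = 64/1580 = 0.04051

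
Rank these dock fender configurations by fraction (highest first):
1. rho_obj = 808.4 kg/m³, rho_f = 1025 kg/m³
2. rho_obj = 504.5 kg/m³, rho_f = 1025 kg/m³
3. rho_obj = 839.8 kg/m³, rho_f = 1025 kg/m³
Case 1: fraction = 0.7887
Case 2: fraction = 0.4922
Case 3: fraction = 0.8193
Ranking (highest first): 3, 1, 2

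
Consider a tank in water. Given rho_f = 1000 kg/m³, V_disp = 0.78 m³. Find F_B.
Formula: F_B = \rho_f g V_{disp}
F_B = 1000·9.81·0.78 = 7652 N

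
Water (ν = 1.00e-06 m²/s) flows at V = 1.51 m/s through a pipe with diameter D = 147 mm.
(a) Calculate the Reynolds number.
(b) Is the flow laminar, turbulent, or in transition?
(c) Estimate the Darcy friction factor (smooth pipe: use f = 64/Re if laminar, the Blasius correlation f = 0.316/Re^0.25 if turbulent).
(a) Re = V·D/ν = 1.51·0.147/1.00e-06 = 221970
(b) Flow regime: turbulent (Re > 4000)
(c) Friction factor: f = 0.316/Re^0.25 = 0.316/221970^0.25 = 0.01456 (Blasius is strictly valid for Re ≲ 1e5; used here as the smooth-pipe estimate the problem specifies)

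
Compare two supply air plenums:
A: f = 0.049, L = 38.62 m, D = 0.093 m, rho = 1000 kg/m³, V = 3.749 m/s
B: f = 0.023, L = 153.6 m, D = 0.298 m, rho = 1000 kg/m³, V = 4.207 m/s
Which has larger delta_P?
delta_P(A) = 143 kPa, delta_P(B) = 104.9 kPa. Answer: A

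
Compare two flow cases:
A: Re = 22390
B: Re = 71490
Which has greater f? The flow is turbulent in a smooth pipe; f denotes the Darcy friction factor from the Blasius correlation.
f(A) = 0.02583, f(B) = 0.01933. Answer: A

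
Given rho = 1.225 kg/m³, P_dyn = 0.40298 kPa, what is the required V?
Formula: P_{dyn} = \frac{1}{2} \rho V^2
Substituting knowns: 0.40298 = 0.5·1.225·V²/1000
Solving for V: V = √(2·(0.40298·1000)/1.225) = 25.65 m/s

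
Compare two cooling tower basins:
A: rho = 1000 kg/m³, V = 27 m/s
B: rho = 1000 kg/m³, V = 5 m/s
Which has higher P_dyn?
P_dyn(A) = 364.5 kPa, P_dyn(B) = 12.5 kPa. Answer: A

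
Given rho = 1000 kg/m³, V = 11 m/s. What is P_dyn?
Formula: P_{dyn} = \frac{1}{2} \rho V^2
P_dyn = 0.5·1000·11²/1000 = 60.5 kPa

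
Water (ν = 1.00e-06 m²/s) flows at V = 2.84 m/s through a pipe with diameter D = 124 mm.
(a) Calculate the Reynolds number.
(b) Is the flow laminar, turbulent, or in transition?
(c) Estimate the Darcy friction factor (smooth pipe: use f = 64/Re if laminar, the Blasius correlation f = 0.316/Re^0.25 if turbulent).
(a) Re = V·D/ν = 2.84·0.124/1.00e-06 = 352160
(b) Flow regime: turbulent (Re > 4000)
(c) Friction factor: f = 0.316/Re^0.25 = 0.316/352160^0.25 = 0.01297 (Blasius is strictly valid for Re ≲ 1e5; used here as the smooth-pipe estimate the problem specifies)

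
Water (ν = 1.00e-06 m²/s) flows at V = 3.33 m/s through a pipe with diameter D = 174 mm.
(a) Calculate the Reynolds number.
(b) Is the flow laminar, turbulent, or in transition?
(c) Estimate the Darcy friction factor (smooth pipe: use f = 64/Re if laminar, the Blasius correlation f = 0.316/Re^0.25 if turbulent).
(a) Re = V·D/ν = 3.33·0.174/1.00e-06 = 579420
(b) Flow regime: turbulent (Re > 4000)
(c) Friction factor: f = 0.316/Re^0.25 = 0.316/579420^0.25 = 0.01145 (Blasius is strictly valid for Re ≲ 1e5; used here as the smooth-pipe estimate the problem specifies)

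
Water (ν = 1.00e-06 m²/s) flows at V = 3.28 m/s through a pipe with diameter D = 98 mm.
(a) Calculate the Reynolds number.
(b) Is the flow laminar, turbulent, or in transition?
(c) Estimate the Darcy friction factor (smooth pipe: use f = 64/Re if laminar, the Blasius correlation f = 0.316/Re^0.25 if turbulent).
(a) Re = V·D/ν = 3.28·0.098/1.00e-06 = 321440
(b) Flow regime: turbulent (Re > 4000)
(c) Friction factor: f = 0.316/Re^0.25 = 0.316/321440^0.25 = 0.01327 (Blasius is strictly valid for Re ≲ 1e5; used here as the smooth-pipe estimate the problem specifies)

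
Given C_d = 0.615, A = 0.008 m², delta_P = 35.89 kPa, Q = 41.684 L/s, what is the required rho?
Formula: Q = C_d A \sqrt{\frac{2 \Delta P}{\rho}}
Substituting knowns: 41.684 = 0.615·0.008·√(2·(35.89·1000)/rho)·1000
Solving for rho: rho = 2·(35.89·1000)/((41.684/1000)/(0.615·0.008))² = 1000 kg/m³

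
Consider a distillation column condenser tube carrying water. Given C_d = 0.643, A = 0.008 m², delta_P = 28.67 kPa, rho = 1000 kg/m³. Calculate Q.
Formula: Q = C_d A \sqrt{\frac{2 \Delta P}{\rho}}
Q = 0.643·0.008·√(2·(28.67·1000)/1000)·1000 = 38.95 L/s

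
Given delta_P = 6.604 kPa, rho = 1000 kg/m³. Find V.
Formula: V = \sqrt{\frac{2 \Delta P}{\rho}}
V = √(2·(6.604·1000)/1000) = 3.634 m/s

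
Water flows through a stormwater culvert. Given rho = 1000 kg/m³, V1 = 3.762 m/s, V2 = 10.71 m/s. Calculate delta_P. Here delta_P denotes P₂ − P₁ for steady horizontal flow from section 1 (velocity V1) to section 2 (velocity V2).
Formula: \Delta P = \frac{1}{2} \rho (V_1^2 - V_2^2)
delta_P = 0.5·1000·(3.762² − 10.71²)/1000 = -50.28 kPa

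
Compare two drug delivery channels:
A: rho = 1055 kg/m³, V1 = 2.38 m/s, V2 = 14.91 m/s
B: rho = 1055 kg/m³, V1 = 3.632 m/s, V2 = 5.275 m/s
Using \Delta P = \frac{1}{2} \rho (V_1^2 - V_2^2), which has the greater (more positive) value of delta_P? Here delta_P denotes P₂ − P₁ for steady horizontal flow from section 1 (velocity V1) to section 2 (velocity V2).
delta_P(A) = -114.3 kPa, delta_P(B) = -7.72 kPa. Answer: B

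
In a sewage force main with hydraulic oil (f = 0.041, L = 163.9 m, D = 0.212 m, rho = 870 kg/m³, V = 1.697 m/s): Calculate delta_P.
Formula: \Delta P = f \frac{L}{D} \frac{\rho V^2}{2}
delta_P = 0.041·(163.9/0.212)·0.5·870·1.697²/1000 = 39.71 kPa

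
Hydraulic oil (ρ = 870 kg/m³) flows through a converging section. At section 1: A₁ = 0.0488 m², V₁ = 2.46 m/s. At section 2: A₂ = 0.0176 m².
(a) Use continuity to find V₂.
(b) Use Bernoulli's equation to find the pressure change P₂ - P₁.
(a) Continuity: A₁V₁=A₂V₂ -> V₂=A₁V₁/A₂=0.0488*2.46/0.0176=6.82 m/s
(b) Bernoulli: P₂-P₁=0.5*rho*(V₁^2-V₂^2)/1000=0.5*870*(2.46^2-6.82^2)/1000=-17.6 kPa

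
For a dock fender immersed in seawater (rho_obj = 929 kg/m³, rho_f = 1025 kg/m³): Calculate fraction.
Formula: f_{sub} = \frac{\rho_{obj}}{\rho_f}
fraction = 929/1025 = 0.9063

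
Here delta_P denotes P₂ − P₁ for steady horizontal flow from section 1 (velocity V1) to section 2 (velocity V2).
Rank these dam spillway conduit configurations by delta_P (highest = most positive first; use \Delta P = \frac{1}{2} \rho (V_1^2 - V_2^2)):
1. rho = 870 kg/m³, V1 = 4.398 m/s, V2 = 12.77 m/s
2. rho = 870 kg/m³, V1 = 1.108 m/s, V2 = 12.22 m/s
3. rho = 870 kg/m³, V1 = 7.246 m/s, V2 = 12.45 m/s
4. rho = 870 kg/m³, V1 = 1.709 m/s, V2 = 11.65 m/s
Case 1: delta_P = -62.52 kPa
Case 2: delta_P = -64.42 kPa
Case 3: delta_P = -44.59 kPa
Case 4: delta_P = -57.77 kPa
Ranking (highest first): 3, 4, 1, 2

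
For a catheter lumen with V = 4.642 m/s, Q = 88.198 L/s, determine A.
Formula: Q = A V
Substituting knowns: 88.198 = A·4.642·1000
Solving for A: A = (88.198/1000)/4.642 = 0.019 m²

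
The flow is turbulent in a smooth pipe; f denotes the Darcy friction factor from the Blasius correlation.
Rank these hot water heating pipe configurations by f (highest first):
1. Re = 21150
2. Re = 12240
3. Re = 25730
Case 1: f = 0.0262
Case 2: f = 0.03004
Case 3: f = 0.02495
Ranking (highest first): 2, 1, 3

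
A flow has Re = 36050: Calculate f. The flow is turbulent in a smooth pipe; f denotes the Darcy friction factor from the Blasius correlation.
Formula: f = \frac{0.316}{Re^{0.25}}
f = 0.316/36050^0.25 = 0.02293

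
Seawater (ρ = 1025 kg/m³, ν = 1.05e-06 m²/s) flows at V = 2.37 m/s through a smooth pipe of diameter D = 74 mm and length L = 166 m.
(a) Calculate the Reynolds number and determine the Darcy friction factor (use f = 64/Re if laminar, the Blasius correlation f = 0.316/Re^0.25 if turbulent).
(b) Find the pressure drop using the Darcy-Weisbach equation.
(a) Re = V·D/ν = 2.37·0.074/1.05e-06 = 167030 → turbulent (Re > 4000); f = 0.316/Re^0.25 = 0.316/167030^0.25 = 0.015631 (Blasius is strictly valid for Re ≲ 1e5; used here as the smooth-pipe estimate the problem specifies)
(b) Darcy-Weisbach: ΔP = f·(L/D)·½ρV²/1000 = 0.015631·(166/0.074)·½·1025·2.37²/1000 = 100.9 kPa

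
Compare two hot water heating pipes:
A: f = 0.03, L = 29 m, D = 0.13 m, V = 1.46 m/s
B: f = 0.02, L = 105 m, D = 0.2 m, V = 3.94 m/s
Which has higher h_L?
h_L(A) = 0.7271 m, h_L(B) = 8.308 m. Answer: B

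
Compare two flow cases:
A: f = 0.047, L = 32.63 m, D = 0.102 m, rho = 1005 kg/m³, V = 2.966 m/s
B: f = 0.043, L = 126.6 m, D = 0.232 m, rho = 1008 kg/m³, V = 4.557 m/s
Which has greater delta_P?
delta_P(A) = 66.47 kPa, delta_P(B) = 245.6 kPa. Answer: B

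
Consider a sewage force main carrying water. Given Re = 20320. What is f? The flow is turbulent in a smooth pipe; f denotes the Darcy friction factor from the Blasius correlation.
Formula: f = \frac{0.316}{Re^{0.25}}
f = 0.316/20320^0.25 = 0.02647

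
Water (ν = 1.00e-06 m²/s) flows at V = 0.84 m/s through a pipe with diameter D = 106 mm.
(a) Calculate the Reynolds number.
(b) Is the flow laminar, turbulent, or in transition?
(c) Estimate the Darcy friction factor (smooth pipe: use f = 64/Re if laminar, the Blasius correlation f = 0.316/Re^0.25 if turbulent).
(a) Re = V·D/ν = 0.84·0.106/1.00e-06 = 89040
(b) Flow regime: turbulent (Re > 4000)
(c) Friction factor: f = 0.316/Re^0.25 = 0.316/89040^0.25 = 0.01829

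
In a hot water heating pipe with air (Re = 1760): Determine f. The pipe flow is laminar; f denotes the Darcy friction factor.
Formula: f = \frac{64}{Re}
f = 64/1760 = 0.03636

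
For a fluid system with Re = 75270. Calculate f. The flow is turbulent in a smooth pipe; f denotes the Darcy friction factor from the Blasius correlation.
Formula: f = \frac{0.316}{Re^{0.25}}
f = 0.316/75270^0.25 = 0.01908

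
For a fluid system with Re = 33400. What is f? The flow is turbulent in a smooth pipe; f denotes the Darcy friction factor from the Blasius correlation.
Formula: f = \frac{0.316}{Re^{0.25}}
f = 0.316/33400^0.25 = 0.02337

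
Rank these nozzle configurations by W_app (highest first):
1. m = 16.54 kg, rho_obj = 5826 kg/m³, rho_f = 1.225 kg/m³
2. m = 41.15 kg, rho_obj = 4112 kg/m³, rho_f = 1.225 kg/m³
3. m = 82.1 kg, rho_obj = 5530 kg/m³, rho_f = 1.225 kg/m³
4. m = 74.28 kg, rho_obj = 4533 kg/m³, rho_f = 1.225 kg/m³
Case 1: W_app = 162.2 N
Case 2: W_app = 403.6 N
Case 3: W_app = 805.2 N
Case 4: W_app = 728.5 N
Ranking (highest first): 3, 4, 2, 1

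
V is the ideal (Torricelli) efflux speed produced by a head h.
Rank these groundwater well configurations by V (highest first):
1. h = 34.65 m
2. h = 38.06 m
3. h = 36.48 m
Case 1: V = 26.07 m/s
Case 2: V = 27.33 m/s
Case 3: V = 26.75 m/s
Ranking (highest first): 2, 3, 1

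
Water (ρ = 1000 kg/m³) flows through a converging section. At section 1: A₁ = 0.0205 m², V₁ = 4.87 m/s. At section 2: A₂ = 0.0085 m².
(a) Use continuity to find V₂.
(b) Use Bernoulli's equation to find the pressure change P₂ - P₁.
(a) Continuity: A₁V₁=A₂V₂ -> V₂=A₁V₁/A₂=0.0205*4.87/0.0085=11.75 m/s
(b) Bernoulli: P₂-P₁=0.5*rho*(V₁^2-V₂^2)/1000=0.5*1000*(4.87^2-11.75^2)/1000=-57.17 kPa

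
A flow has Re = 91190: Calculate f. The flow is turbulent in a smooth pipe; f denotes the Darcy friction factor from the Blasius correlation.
Formula: f = \frac{0.316}{Re^{0.25}}
f = 0.316/91190^0.25 = 0.01818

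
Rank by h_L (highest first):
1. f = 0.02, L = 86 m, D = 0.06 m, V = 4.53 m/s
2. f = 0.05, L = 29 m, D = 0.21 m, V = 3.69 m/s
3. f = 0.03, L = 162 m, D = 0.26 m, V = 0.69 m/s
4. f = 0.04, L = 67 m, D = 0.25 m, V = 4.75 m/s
Case 1: h_L = 29.98 m
Case 2: h_L = 4.792 m
Case 3: h_L = 0.4536 m
Case 4: h_L = 12.33 m
Ranking (highest first): 1, 4, 2, 3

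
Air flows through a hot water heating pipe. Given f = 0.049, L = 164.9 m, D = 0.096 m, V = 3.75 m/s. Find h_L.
Formula: h_L = f \frac{L}{D} \frac{V^2}{2g}
h_L = 0.049·(164.9/0.096)·3.75²/(2·9.81) = 60.33 m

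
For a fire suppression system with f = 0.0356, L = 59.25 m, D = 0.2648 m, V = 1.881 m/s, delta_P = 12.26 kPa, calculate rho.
Formula: \Delta P = f \frac{L}{D} \frac{\rho V^2}{2}
Substituting knowns: 12.26 = 0.0356·(59.25/0.2648)·0.5·rho·1.881²/1000
Solving for rho: rho = (12.26·1000)/(0.0356·(59.25/0.2648)·0.5·1.881²) = 870 kg/m³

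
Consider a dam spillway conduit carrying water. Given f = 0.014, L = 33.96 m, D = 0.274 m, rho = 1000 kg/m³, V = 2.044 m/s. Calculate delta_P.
Formula: \Delta P = f \frac{L}{D} \frac{\rho V^2}{2}
delta_P = 0.014·(33.96/0.274)·0.5·1000·2.044²/1000 = 3.625 kPa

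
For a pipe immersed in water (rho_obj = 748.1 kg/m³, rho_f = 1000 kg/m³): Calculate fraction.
Formula: f_{sub} = \frac{\rho_{obj}}{\rho_f}
fraction = 748.1/1000 = 0.7481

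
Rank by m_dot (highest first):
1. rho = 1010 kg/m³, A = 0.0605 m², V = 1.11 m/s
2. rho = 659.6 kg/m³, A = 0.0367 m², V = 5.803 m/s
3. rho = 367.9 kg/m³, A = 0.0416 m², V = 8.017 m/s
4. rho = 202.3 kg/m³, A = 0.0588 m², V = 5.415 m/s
Case 1: m_dot = 67.83 kg/s
Case 2: m_dot = 140.5 kg/s
Case 3: m_dot = 122.7 kg/s
Case 4: m_dot = 64.41 kg/s
Ranking (highest first): 2, 3, 1, 4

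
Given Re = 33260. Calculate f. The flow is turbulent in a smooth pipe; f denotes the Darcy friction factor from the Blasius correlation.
Formula: f = \frac{0.316}{Re^{0.25}}
f = 0.316/33260^0.25 = 0.0234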